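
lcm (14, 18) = 126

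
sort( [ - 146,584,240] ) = [ - 146,240, 584 ]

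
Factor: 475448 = 2^3*103^1*577^1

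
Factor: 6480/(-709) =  - 2^4*3^4 * 5^1*709^(-1)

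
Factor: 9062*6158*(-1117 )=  - 62332840132= - 2^2*23^1*197^1*1117^1 *3079^1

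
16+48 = 64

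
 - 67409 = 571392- 638801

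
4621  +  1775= 6396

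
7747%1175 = 697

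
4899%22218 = 4899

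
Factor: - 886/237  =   - 2^1*3^( - 1 )*79^( - 1)*443^1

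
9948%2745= 1713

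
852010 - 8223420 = -7371410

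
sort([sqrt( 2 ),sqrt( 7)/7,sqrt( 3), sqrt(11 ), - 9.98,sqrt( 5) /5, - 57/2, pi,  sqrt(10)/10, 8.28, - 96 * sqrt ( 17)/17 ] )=[ - 57/2, - 96*sqrt( 17)/17,  -  9.98, sqrt(10)/10, sqrt(7 ) /7,sqrt( 5) /5,sqrt( 2 ) , sqrt(3),pi,sqrt(11 ), 8.28]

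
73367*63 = 4622121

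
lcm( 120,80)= 240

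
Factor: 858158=2^1*7^1*61297^1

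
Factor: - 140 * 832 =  - 116480  =  - 2^8*5^1*7^1*13^1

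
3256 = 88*37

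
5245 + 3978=9223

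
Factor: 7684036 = 2^2 * 359^1*5351^1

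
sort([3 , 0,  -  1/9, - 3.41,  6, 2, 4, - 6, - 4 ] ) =[ - 6,-4, - 3.41, - 1/9, 0,  2,3,4, 6]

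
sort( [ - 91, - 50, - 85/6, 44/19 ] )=[ - 91 ,-50 , - 85/6, 44/19 ] 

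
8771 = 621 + 8150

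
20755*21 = 435855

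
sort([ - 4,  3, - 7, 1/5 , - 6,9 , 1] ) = [ - 7, - 6, - 4 , 1/5,1, 3, 9]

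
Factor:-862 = -2^1*431^1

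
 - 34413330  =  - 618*55685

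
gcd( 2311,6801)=1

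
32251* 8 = 258008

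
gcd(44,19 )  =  1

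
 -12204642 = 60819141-73023783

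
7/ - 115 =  - 1 + 108/115 = -0.06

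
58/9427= 58/9427 = 0.01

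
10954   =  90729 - 79775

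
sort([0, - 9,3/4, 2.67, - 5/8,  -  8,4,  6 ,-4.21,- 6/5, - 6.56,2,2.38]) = [ - 9, - 8,  -  6.56, - 4.21, - 6/5, - 5/8,0,  3/4,2, 2.38, 2.67 , 4,6]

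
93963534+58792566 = 152756100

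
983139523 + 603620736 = 1586760259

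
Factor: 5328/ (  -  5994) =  - 2^3*3^ ( - 2 ) = - 8/9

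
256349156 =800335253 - 543986097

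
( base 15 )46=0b1000010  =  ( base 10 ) 66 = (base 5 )231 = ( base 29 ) 28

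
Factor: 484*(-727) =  -2^2 * 11^2*727^1 = -351868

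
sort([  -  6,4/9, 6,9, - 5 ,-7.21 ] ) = [-7.21, - 6, - 5 , 4/9,6,9 ] 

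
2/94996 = 1/47498 = 0.00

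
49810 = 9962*5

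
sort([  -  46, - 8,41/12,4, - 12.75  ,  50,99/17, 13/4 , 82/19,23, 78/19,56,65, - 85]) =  [  -  85, - 46, - 12.75, - 8,13/4 , 41/12,4,  78/19,  82/19,99/17,23, 50,56, 65] 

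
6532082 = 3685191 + 2846891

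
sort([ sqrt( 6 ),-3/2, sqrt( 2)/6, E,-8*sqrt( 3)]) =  [ - 8 *sqrt(3) ,-3/2,sqrt( 2)/6, sqrt( 6), E]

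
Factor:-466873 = -11^1 * 42443^1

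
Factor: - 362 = -2^1 *181^1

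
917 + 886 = 1803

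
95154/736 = 129 + 105/368 = 129.29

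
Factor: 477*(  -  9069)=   -  3^3*53^1* 3023^1  =  - 4325913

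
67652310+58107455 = 125759765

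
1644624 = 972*1692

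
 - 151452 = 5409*(-28)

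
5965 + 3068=9033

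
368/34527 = 368/34527 =0.01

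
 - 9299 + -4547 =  - 13846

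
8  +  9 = 17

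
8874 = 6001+2873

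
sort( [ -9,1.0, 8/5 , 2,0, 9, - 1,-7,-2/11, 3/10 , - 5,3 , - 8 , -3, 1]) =[ -9, - 8, - 7, - 5,  -  3, - 1 , - 2/11, 0 , 3/10, 1.0 , 1, 8/5, 2,3, 9]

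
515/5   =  103 = 103.00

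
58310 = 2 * 29155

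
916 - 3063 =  - 2147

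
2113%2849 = 2113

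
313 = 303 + 10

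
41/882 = 41/882 = 0.05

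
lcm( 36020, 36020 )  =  36020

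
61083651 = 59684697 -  -1398954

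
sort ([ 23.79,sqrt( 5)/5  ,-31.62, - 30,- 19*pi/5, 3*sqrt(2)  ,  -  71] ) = [ - 71, - 31.62,-30, - 19*pi/5 , sqrt( 5)/5,3 * sqrt (2), 23.79 ]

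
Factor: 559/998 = 2^(-1) * 13^1*43^1*499^(-1) 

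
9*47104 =423936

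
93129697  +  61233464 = 154363161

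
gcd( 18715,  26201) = 3743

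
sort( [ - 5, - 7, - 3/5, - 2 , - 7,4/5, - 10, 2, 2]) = [ - 10,-7, - 7,-5, - 2, - 3/5, 4/5, 2,  2]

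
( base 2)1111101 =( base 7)236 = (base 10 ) 125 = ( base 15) 85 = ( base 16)7d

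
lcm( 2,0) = 0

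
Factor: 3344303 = 3344303^1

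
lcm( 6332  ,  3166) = 6332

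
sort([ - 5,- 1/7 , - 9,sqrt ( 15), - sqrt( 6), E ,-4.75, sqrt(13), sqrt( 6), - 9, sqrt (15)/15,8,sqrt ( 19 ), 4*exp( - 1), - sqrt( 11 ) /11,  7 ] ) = [ - 9, - 9, - 5, - 4.75, - sqrt( 6), - sqrt( 11)/11,  -  1/7, sqrt( 15)/15, 4*exp( - 1), sqrt(6) , E, sqrt ( 13 ),sqrt( 15 ),sqrt( 19),7, 8] 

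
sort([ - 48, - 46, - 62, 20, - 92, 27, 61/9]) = [  -  92, - 62,-48 , - 46, 61/9, 20, 27] 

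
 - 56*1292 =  - 72352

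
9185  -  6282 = 2903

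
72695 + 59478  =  132173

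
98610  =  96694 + 1916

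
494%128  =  110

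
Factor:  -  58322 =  - 2^1*11^2 * 241^1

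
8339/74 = 8339/74 = 112.69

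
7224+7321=14545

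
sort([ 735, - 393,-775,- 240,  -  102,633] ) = [ - 775,-393, - 240, - 102,633,735 ]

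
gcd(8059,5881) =1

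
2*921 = 1842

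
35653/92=387 + 49/92 = 387.53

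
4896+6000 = 10896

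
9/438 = 3/146 = 0.02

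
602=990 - 388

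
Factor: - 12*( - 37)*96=42624= 2^7*3^2*37^1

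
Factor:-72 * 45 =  - 2^3*3^4*5^1 = -3240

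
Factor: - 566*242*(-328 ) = 44926816 = 2^5* 11^2*41^1*283^1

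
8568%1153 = 497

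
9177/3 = 3059 = 3059.00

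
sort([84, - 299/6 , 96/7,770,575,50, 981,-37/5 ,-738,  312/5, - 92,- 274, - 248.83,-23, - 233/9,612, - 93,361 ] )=[ - 738, - 274,  -  248.83,  -  93, - 92, - 299/6, -233/9, - 23, - 37/5,96/7,50, 312/5,84,361,575,612,770,981] 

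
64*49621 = 3175744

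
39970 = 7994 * 5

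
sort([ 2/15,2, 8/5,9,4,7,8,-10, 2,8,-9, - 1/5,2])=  [ - 10 , - 9, - 1/5,2/15,8/5,2, 2, 2,4, 7,8,  8, 9]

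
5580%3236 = 2344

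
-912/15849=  - 1  +  4979/5283 = - 0.06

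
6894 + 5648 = 12542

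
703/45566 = 703/45566=0.02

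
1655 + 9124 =10779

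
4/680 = 1/170 = 0.01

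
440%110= 0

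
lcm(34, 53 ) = 1802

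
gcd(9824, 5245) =1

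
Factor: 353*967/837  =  3^( - 3 )* 31^( - 1)*353^1*967^1 = 341351/837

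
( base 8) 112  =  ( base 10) 74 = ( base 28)2i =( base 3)2202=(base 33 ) 28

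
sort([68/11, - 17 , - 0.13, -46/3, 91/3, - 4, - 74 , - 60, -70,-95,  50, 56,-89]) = [ - 95 , - 89,- 74,-70, - 60,-17,  -  46/3 , - 4, - 0.13,68/11  ,  91/3,  50, 56 ]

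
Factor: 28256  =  2^5*883^1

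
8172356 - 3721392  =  4450964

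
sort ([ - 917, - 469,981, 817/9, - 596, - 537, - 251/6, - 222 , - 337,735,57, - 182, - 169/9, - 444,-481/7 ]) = [ -917, - 596, - 537, -469, - 444, - 337, - 222,-182, - 481/7, - 251/6, - 169/9,57, 817/9,735,  981]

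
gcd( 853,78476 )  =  853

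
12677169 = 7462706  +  5214463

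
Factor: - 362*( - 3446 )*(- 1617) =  - 2017129884 = - 2^2 * 3^1*7^2*11^1*181^1 *1723^1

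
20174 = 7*2882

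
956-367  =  589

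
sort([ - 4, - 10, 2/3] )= [-10,-4,2/3]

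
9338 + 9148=18486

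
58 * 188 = 10904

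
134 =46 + 88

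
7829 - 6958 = 871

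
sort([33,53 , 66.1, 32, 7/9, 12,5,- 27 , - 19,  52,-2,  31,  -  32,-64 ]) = [ - 64, - 32, -27,-19,-2, 7/9,5,12, 31,32, 33,52 , 53, 66.1] 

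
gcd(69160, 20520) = 760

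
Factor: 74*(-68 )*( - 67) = 337144 = 2^3 * 17^1*37^1*67^1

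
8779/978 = 8 + 955/978 = 8.98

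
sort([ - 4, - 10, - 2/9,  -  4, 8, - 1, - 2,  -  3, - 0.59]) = [ - 10, - 4, - 4 , - 3, - 2,  -  1, - 0.59, - 2/9, 8] 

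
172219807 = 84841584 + 87378223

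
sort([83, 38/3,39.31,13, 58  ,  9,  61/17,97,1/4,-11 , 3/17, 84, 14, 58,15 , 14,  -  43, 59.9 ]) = [-43 ,-11, 3/17,1/4, 61/17 , 9,38/3,13,14,14 , 15, 39.31,  58, 58 , 59.9,83, 84,97 ] 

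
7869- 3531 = 4338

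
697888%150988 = 93936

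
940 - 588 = 352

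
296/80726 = 148/40363  =  0.00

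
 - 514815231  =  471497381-986312612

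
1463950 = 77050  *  19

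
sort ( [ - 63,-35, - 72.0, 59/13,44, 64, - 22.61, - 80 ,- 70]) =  [ - 80, - 72.0, - 70, - 63,-35,- 22.61, 59/13, 44, 64]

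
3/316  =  3/316=0.01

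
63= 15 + 48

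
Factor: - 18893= - 7^1*2699^1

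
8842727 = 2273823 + 6568904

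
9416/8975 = 9416/8975 =1.05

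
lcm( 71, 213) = 213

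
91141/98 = 91141/98= 930.01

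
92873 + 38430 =131303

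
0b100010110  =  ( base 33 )8E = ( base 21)D5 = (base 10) 278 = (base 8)426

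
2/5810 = 1/2905 = 0.00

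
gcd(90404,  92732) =388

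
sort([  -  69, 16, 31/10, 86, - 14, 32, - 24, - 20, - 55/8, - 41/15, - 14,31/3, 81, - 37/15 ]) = [ - 69, - 24, - 20, - 14, - 14, - 55/8,- 41/15, - 37/15, 31/10, 31/3, 16 , 32, 81,86 ]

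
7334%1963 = 1445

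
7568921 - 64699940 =-57131019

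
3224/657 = 4+596/657  =  4.91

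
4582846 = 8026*571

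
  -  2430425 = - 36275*67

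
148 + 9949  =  10097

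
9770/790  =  977/79 = 12.37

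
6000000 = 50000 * 120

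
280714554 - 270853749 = 9860805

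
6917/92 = 6917/92 = 75.18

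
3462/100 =1731/50  =  34.62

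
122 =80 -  - 42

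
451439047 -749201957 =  - 297762910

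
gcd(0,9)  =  9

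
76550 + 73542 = 150092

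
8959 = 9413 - 454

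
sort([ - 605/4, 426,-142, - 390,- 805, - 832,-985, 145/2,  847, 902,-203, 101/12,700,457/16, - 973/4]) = [ - 985, - 832, - 805, - 390, - 973/4 ,  -  203, - 605/4, - 142, 101/12, 457/16, 145/2,426,700, 847,902]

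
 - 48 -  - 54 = 6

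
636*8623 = 5484228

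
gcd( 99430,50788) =2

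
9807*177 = 1735839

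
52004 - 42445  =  9559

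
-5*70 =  - 350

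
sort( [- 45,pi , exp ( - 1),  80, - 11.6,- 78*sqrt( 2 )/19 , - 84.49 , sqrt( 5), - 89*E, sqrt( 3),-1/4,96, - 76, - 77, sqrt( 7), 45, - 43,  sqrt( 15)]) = [  -  89*E, - 84.49,  -  77,  -  76, - 45, - 43 , -11.6, - 78  *sqrt( 2)/19, - 1/4,exp( - 1),  sqrt(3 ),sqrt ( 5 ),  sqrt ( 7) , pi,  sqrt(15),45,80, 96 ]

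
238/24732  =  119/12366 = 0.01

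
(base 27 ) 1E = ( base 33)18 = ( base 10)41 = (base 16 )29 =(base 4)221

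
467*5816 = 2716072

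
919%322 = 275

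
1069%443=183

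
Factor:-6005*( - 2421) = 3^2*5^1*269^1*1201^1 = 14538105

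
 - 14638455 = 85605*( - 171)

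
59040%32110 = 26930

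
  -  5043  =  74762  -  79805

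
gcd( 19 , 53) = 1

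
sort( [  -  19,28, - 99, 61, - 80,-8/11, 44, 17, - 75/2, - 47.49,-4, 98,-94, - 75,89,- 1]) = [ - 99, - 94,-80,-75,-47.49,  -  75/2,-19,- 4 ,-1,- 8/11, 17, 28, 44,61, 89, 98]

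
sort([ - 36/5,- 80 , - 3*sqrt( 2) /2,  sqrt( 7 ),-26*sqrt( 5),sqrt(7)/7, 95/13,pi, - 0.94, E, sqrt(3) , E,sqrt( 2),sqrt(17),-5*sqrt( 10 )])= [  -  80, - 26*sqrt ( 5), - 5 * sqrt(10), - 36/5, - 3*sqrt( 2) /2 , - 0.94,sqrt(7)/7, sqrt(2 ), sqrt( 3 ),  sqrt( 7), E,E,pi,sqrt( 17),95/13 ]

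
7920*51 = 403920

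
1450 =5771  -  4321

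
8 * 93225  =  745800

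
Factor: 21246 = 2^1*3^1*3541^1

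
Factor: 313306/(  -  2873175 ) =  - 2^1*3^( - 1)*5^ (-2 )*7^2*23^1*29^(-1) * 139^1*1321^( - 1)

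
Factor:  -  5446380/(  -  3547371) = 2^2* 5^1*107^( - 1)*257^( - 1) * 2111^1 = 42220/27499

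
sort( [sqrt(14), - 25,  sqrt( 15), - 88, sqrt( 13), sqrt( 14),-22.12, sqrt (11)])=[ - 88, - 25, - 22.12,sqrt(11), sqrt(13),sqrt (14),sqrt ( 14), sqrt(15) ]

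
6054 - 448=5606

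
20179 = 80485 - 60306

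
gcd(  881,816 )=1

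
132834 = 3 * 44278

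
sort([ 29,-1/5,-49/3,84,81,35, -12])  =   [ - 49/3, - 12, - 1/5 , 29, 35,81,84 ] 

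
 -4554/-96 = 47 + 7/16 = 47.44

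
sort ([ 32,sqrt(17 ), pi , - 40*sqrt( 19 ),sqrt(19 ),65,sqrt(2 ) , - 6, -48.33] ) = [ - 40*sqrt( 19), -48.33,-6,sqrt(2 ), pi, sqrt(17 ),  sqrt( 19 ), 32, 65]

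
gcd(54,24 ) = 6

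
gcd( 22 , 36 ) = 2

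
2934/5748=489/958 =0.51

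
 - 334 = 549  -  883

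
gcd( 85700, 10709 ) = 1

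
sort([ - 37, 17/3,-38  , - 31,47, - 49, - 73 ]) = [  -  73,-49,-38,  -  37 ,-31, 17/3,  47]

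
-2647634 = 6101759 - 8749393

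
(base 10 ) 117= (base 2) 1110101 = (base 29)41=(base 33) 3I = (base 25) 4H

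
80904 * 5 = 404520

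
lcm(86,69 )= 5934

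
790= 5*158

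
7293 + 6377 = 13670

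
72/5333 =72/5333 = 0.01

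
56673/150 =18891/50=377.82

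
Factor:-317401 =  - 7^1 * 45343^1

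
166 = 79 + 87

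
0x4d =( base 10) 77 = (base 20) 3h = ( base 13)5C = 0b1001101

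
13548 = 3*4516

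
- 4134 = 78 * (  -  53 )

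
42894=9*4766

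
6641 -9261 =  - 2620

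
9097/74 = 9097/74 = 122.93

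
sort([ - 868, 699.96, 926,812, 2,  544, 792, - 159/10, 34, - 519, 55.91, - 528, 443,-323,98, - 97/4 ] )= [ - 868,-528, - 519, - 323, - 97/4,-159/10, 2, 34, 55.91, 98,443, 544, 699.96,  792, 812, 926 ]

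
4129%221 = 151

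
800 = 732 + 68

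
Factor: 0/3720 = 0^1 = 0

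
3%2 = 1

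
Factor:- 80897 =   -  80897^1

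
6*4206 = 25236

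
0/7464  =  0 = 0.00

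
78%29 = 20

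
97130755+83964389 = 181095144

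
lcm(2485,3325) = 236075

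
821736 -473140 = 348596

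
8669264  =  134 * 64696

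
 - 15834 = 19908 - 35742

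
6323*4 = 25292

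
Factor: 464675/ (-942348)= - 2^(  -  2 )*3^( -1)* 5^2*11^ ( - 3)*59^(  -  1)*18587^1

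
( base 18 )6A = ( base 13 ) 91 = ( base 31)3p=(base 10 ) 118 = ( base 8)166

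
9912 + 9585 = 19497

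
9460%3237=2986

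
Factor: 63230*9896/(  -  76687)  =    -  2^4*5^1*13^ (-1)*17^(-1)*347^(-1) *1237^1 * 6323^1= -625724080/76687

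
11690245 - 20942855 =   -  9252610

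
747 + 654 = 1401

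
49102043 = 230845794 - 181743751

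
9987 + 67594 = 77581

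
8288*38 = 314944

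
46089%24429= 21660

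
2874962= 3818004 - 943042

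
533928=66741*8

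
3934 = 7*562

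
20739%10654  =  10085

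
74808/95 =74808/95   =  787.45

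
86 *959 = 82474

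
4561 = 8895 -4334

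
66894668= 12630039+54264629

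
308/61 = 5 + 3/61 = 5.05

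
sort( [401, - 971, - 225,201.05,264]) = [ -971, - 225,201.05,264, 401 ] 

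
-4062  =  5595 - 9657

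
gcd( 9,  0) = 9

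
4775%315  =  50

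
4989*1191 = 5941899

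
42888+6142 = 49030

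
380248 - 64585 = 315663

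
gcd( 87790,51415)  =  5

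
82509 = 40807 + 41702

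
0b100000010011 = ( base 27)2MF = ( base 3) 2211120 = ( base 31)24L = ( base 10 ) 2067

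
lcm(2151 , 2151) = 2151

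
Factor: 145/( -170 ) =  - 29/34 = - 2^( - 1)*17^( - 1)*29^1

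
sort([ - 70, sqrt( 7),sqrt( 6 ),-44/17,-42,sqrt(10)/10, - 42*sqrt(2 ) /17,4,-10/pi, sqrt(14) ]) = [ - 70, - 42,-42 * sqrt( 2)/17,- 10/pi, - 44/17,sqrt( 10)/10, sqrt ( 6 ), sqrt( 7), sqrt( 14 ), 4]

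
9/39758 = 9/39758 = 0.00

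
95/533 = 95/533=0.18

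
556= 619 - 63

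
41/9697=41/9697= 0.00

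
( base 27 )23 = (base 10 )57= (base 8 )71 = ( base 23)2B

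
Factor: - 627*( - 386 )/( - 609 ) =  - 2^1*7^(  -  1) * 11^1 *19^1*29^(-1)*193^1 = - 80674/203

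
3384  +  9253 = 12637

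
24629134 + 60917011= 85546145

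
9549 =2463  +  7086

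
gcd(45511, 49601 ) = 1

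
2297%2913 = 2297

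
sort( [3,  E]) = [E,  3] 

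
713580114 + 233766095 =947346209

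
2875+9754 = 12629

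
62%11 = 7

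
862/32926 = 431/16463 = 0.03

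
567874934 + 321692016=889566950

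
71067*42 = 2984814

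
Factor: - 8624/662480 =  - 11/845 = -  5^( - 1 )*11^1*13^( - 2)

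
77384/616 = 9673/77 = 125.62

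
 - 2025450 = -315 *6430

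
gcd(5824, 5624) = 8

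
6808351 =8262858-1454507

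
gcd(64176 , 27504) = 9168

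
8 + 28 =36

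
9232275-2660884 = 6571391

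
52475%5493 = 3038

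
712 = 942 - 230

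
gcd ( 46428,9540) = 636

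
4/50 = 2/25 = 0.08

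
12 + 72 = 84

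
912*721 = 657552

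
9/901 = 9/901 = 0.01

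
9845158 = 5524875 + 4320283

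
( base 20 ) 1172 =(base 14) 3182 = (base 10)8542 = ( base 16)215e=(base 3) 102201101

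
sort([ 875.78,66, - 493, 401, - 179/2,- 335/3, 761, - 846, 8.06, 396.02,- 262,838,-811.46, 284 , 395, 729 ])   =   [ - 846,-811.46, - 493, -262, - 335/3,  -  179/2, 8.06, 66, 284, 395,396.02 , 401,729, 761, 838, 875.78]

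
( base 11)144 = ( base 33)54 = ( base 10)169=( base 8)251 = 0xA9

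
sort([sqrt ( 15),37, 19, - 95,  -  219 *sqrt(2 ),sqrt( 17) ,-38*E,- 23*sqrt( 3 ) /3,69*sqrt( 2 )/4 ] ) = [ - 219*sqrt( 2), - 38*E, - 95, - 23*sqrt(3 ) /3,sqrt(15),sqrt( 17),19,  69*sqrt( 2)/4, 37 ]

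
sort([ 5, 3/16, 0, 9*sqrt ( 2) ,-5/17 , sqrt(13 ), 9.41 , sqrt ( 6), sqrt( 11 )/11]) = [ - 5/17, 0, 3/16, sqrt (11)/11, sqrt (6), sqrt (13 ),5,9.41,  9*sqrt( 2)] 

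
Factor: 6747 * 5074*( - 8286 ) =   -  2^2 * 3^2*13^1*43^1*59^1*173^1*1381^1= -283665227508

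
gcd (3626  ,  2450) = 98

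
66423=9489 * 7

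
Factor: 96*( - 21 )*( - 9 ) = 2^5*3^4*7^1 = 18144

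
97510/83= 1174 + 68/83 = 1174.82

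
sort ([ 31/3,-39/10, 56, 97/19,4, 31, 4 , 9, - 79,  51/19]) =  [ - 79, - 39/10,51/19,  4,4,97/19, 9,31/3,31, 56 ]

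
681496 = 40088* 17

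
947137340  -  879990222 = 67147118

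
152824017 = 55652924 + 97171093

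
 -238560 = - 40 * 5964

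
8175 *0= 0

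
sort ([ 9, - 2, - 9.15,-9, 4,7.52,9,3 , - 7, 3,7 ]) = [-9.15, - 9, - 7,-2,  3,3, 4, 7, 7.52,9, 9]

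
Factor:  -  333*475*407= -64377225  =  - 3^2* 5^2*11^1*19^1*37^2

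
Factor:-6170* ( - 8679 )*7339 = 392999266770 = 2^1*3^1*5^1*11^1 *41^1*179^1*263^1*617^1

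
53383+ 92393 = 145776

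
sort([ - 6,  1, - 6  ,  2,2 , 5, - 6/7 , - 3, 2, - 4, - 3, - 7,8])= [ - 7, - 6, - 6, - 4, - 3, - 3,-6/7,1,2, 2, 2,5,8 ] 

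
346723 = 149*2327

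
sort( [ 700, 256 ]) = [ 256, 700]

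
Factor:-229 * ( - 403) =92287 = 13^1 * 31^1*229^1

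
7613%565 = 268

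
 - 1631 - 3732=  - 5363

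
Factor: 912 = 2^4*3^1*19^1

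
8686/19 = 8686/19 = 457.16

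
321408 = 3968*81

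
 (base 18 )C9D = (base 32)3uv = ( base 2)111111011111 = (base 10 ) 4063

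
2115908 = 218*9706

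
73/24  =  73/24 = 3.04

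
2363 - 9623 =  - 7260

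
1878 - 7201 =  - 5323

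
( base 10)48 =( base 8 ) 60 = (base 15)33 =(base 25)1N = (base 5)143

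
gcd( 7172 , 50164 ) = 4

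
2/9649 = 2/9649 = 0.00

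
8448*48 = 405504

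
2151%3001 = 2151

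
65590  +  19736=85326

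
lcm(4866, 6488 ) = 19464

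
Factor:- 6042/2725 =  - 2^1*3^1 *5^( - 2)*19^1*53^1*109^( - 1 )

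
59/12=59/12 = 4.92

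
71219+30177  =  101396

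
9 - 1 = 8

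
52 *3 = 156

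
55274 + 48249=103523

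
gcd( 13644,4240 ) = 4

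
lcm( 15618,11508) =218652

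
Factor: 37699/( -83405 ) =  - 5^(-1)*7^(-1 )*2383^( -1)*37699^1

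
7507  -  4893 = 2614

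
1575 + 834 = 2409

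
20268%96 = 12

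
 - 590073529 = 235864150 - 825937679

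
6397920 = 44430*144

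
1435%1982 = 1435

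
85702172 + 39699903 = 125402075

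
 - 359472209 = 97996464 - 457468673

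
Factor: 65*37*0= 0^1=0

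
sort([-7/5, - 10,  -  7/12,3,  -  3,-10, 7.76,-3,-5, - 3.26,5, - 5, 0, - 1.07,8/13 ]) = [-10,-10, - 5,-5, - 3.26,-3,-3,-7/5,-1.07,-7/12,  0, 8/13, 3, 5, 7.76]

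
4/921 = 4/921 = 0.00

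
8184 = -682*( - 12)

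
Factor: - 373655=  - 5^1 * 74731^1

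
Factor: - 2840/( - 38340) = 2/27 = 2^1*3^( - 3 )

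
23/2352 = 23/2352 = 0.01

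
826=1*826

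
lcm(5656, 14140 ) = 28280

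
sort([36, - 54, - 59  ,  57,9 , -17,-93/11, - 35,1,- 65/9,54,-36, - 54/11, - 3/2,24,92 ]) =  [ - 59,-54, - 36, - 35,-17, - 93/11, - 65/9, - 54/11, - 3/2,1, 9, 24,36, 54,  57,92]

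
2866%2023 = 843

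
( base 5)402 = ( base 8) 146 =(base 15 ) 6C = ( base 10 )102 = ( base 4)1212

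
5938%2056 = 1826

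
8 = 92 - 84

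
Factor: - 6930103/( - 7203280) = 2^ ( - 4 )*5^( - 1)*7^( - 1 )*19^( - 1) * 47^1*677^( - 1)*147449^1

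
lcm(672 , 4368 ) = 8736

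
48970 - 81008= - 32038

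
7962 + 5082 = 13044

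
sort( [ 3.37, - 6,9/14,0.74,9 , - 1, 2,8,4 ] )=[-6,  -  1,9/14, 0.74,2,3.37,4,8,9] 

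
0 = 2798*0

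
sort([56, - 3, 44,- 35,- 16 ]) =[ - 35,-16, -3,44,56]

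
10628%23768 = 10628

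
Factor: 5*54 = 2^1*3^3*5^1= 270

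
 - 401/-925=401/925 = 0.43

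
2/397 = 2/397 = 0.01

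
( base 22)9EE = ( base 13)218b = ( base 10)4678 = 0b1001001000110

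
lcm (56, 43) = 2408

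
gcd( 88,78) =2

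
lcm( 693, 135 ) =10395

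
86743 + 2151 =88894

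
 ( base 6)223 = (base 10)87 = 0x57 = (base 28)33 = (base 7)153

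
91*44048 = 4008368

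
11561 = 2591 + 8970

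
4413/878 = 4413/878 = 5.03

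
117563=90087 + 27476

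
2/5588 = 1/2794 = 0.00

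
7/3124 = 7/3124 = 0.00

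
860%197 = 72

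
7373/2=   7373/2 =3686.50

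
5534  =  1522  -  - 4012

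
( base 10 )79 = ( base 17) 4B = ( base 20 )3J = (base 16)4F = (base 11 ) 72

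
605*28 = 16940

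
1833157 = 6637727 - 4804570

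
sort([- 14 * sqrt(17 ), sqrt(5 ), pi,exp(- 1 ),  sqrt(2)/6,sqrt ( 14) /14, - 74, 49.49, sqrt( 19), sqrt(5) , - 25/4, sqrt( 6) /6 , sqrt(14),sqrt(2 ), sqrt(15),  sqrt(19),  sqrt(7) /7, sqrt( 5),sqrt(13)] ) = [ - 74, - 14*sqrt(17),-25/4, sqrt ( 2 ) /6, sqrt(14) /14, exp( - 1),  sqrt(7) /7 , sqrt (6 ) /6, sqrt( 2),sqrt ( 5),sqrt(5) , sqrt(5),pi,sqrt(13 ), sqrt(14 ),  sqrt(15) , sqrt(19),sqrt(19),49.49] 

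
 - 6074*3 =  - 18222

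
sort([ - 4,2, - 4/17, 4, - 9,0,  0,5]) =[ - 9,- 4,-4/17,  0,0, 2,4,5] 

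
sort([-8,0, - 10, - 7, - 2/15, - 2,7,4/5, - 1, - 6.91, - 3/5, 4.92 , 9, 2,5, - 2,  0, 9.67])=[  -  10 , - 8,-7, - 6.91,-2, - 2, - 1, - 3/5, - 2/15,0, 0 , 4/5,2,4.92,5,7, 9, 9.67 ]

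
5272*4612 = 24314464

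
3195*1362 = 4351590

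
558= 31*18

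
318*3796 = 1207128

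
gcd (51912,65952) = 72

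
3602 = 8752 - 5150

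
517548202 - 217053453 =300494749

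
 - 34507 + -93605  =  - 128112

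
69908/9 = 7767 + 5/9=7767.56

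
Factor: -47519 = -19^1 * 41^1*61^1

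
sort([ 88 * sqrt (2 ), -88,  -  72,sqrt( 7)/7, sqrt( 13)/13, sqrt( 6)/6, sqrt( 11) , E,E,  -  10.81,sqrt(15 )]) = [ - 88, - 72,  -  10.81,sqrt( 13 )/13,sqrt( 7)/7, sqrt( 6 )/6, E,E, sqrt(11),sqrt(15),88*sqrt( 2)]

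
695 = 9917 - 9222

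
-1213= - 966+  - 247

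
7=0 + 7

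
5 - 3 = 2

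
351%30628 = 351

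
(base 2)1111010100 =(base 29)14N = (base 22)20C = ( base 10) 980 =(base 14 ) 500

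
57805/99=5255/9 = 583.89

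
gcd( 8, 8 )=8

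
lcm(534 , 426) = 37914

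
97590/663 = 32530/221  =  147.19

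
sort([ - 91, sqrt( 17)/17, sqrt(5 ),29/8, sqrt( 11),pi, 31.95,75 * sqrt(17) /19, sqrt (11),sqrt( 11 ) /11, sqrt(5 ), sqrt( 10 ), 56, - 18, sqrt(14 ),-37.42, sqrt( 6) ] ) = [ - 91,-37.42, - 18,sqrt(17) /17,sqrt( 11) /11, sqrt(5),sqrt(5),sqrt(6 ), pi,sqrt(10 ), sqrt(11 ), sqrt(11), 29/8,  sqrt(14),75*sqrt(17)/19,31.95,56] 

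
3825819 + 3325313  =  7151132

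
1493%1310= 183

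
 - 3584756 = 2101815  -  5686571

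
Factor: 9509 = 37^1*257^1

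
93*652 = 60636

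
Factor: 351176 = 2^3 * 7^1*6271^1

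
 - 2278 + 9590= 7312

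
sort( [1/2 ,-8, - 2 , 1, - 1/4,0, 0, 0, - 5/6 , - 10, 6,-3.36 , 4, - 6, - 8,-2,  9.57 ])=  [-10,-8 ,-8,-6, - 3.36,-2, -2, - 5/6 ,  -  1/4, 0, 0,0, 1/2,  1 , 4, 6 , 9.57 ] 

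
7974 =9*886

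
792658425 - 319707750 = 472950675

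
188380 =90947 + 97433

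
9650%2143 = 1078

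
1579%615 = 349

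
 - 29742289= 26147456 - 55889745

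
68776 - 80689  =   - 11913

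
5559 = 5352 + 207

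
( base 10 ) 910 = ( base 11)758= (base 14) 490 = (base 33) rj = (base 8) 1616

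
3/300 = 1/100 =0.01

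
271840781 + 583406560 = 855247341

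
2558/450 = 5 +154/225 = 5.68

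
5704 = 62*92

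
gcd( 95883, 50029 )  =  1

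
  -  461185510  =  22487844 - 483673354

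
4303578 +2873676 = 7177254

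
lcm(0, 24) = 0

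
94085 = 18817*5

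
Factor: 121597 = 7^1*29^1* 599^1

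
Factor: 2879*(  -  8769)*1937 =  -48901407087 = - 3^1*13^1*37^1*79^1*149^1*2879^1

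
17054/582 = 8527/291=29.30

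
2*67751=135502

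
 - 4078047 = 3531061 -7609108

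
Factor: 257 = 257^1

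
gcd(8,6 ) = 2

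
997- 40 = 957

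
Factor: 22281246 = 2^1*3^2*13^1*95219^1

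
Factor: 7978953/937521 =2659651/312507 = 3^( - 2)*13^( - 1)*23^1*2671^( - 1 )*115637^1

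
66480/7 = 66480/7   =  9497.14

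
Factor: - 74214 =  - 2^1*3^2*7^1*19^1*31^1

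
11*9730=107030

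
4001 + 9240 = 13241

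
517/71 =7 + 20/71 =7.28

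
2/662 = 1/331 =0.00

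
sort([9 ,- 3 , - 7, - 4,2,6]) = [-7,-4, - 3, 2, 6, 9]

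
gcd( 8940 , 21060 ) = 60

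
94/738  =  47/369 = 0.13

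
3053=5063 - 2010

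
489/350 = 1 + 139/350  =  1.40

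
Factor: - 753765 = -3^1*  5^1*31^1*1621^1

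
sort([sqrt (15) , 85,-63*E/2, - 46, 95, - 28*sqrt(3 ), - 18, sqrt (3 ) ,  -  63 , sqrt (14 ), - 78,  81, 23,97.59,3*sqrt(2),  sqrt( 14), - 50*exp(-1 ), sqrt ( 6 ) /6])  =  [-63*E/2, - 78, - 63, - 28*sqrt( 3),-46, - 50*exp ( - 1 ) , -18,  sqrt( 6 ) /6,sqrt(3),  sqrt( 14 ), sqrt (14), sqrt(15 ),3*sqrt (2 ),23,81, 85,95, 97.59]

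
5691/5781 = 1897/1927  =  0.98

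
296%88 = 32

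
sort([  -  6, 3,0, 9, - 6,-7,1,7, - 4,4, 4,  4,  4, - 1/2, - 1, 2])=[ - 7, - 6, - 6,  -  4, - 1 , - 1/2, 0, 1, 2 , 3,4 , 4,4,4, 7, 9 ] 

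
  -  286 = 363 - 649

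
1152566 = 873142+279424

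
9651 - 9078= 573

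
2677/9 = 297+4/9 = 297.44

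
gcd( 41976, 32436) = 1908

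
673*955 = 642715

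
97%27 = 16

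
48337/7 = 6905 + 2/7= 6905.29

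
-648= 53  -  701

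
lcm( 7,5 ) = 35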